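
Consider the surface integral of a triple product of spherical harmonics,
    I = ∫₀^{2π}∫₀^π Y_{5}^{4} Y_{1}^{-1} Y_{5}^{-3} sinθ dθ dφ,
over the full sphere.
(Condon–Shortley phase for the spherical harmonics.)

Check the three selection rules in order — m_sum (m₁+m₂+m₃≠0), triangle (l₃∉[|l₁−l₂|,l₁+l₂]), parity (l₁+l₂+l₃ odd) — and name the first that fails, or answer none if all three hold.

azimuthal sum: 4 − 1 − 3 = 0  ✓
4 ≤ 5 ≤ 6 (triangle on l)  ✓
L = 5 + 1 + 5 = 11 (odd)  ✗

parity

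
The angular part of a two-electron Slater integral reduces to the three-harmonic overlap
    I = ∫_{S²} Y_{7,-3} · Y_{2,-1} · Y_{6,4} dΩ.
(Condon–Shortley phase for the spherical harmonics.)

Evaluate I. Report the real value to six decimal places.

0.000000

L=15 odd ⇒ parity kills the (l;000) factor ⇒ I = 0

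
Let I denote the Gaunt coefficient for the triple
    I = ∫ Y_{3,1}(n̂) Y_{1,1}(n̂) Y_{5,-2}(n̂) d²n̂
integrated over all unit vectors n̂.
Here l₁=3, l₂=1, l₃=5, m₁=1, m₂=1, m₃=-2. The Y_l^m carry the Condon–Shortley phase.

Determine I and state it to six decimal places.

triangle: need 2≤l₃≤4, have 5; I=0

0.000000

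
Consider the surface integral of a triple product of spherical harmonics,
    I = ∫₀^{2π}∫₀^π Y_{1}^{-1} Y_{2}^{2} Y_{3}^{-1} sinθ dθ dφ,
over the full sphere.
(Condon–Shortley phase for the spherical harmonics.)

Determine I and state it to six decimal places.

Checks pass: Σm=0; 6 even; l₃=3∈[1,3].
(2·1+1)(2·2+1)(2·3+1) = 105
Δ: 0! 2! 4! / 7! → 1/105
sum: t=0:+1/4 = 1/4
3j²(1 2 3; 0 0 0) = Δ·Π!·Σ² = 3/35  (sign -1)
sum: t=0:+1/48 = 1/48
3j²(1 2 3; -1 2 -1) = Δ·Π!·Σ² = 1/105  (sign +1)
combine: 4πI² = 105·3/35·1/105 = 3/35
take √, sign -1: I = -0.08258890

-0.082589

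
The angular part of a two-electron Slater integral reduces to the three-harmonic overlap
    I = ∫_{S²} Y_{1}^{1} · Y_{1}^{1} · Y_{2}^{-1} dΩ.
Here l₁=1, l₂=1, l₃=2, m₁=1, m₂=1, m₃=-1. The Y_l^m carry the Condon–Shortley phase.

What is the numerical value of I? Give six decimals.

m-sum = 1 + 1 − 1 = 1 ≠ 0 ⇒ I = 0

0.000000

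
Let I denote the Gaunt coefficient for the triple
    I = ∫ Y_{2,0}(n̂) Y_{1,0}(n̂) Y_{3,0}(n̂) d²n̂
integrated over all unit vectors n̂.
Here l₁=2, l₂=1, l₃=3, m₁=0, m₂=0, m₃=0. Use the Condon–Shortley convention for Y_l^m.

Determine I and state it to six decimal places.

0.247767

Rules hold: Σm=0, L=6 even, 1≤3≤3.
N = 5·3·7 = 105
Δ = 0!·4!·2!/7! = 1/105
Racah Σ t=0..0: t=0:+1/4 = 1/4
⇒ 3j(2 1 3; 0 0 0)² = 3/35, sgn -1
(m-triple is (0,0,0) — same symbol as above.)
4πI² = N·(3j₀)²·(3jₘ)² = 27/35
I = +1·√(0.771429/4π) = 0.24776670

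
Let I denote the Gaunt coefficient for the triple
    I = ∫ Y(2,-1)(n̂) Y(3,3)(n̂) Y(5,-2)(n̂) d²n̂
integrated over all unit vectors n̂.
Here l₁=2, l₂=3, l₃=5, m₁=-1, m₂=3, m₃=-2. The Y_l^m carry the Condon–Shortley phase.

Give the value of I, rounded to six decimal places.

Rules hold: Σm=0, L=10 even, 1≤5≤5.
N = 5·7·11 = 385
Δ = 0!·4!·6!/11! = 1/2310
Racah Σ t=0..0: t=0:+1/144 = 1/144
⇒ 3j(2 3 5; 0 0 0)² = 10/231, sgn -1
Racah Σ t=0..0: t=0:+1/4320 = 1/4320
⇒ 3j(2 3 5; -1 3 -2)² = 1/330, sgn -1
4πI² = N·(3j₀)²·(3jₘ)² = 5/99
I = +1·√(0.0505051/4π) = 0.06339609

0.063396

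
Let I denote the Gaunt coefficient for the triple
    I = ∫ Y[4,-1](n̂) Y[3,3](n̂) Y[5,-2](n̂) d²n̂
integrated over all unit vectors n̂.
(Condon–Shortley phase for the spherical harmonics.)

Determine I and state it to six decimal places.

-0.179179

Rules hold: Σm=0, L=12 even, 1≤5≤7.
N = 9·7·11 = 693
Δ = 2!·6!·4!/13! = 1/180180
Racah Σ t=0..2: t=0:+1/576 t=1:−1/144 t=2:+1/576 = -1/288
⇒ 3j(4 3 5; 0 0 0)² = 20/1001, sgn +1
Racah Σ t=2..2: t=2:+1/1728 = 1/1728
⇒ 3j(4 3 5; -1 3 -2)² = 25/858, sgn -1
4πI² = N·(3j₀)²·(3jₘ)² = 750/1859
I = -1·√(0.403443/4π) = -0.17917854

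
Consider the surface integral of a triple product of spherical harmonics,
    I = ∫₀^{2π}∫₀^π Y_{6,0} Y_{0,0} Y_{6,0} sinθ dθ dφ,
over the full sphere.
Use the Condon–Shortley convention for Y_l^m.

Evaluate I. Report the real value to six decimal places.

Rules hold: Σm=0, L=12 even, 6≤6≤6.
N = 13·1·13 = 169
Δ = 0!·12!·0!/13! = 1/13
Racah Σ t=0..0: t=0:+1/518400 = 1/518400
⇒ 3j(6 0 6; 0 0 0)² = 1/13, sgn +1
(m-triple is (0,0,0) — same symbol as above.)
4πI² = N·(3j₀)²·(3jₘ)² = 1/1
I = +1·√(1/4π) = 0.28209479

0.282095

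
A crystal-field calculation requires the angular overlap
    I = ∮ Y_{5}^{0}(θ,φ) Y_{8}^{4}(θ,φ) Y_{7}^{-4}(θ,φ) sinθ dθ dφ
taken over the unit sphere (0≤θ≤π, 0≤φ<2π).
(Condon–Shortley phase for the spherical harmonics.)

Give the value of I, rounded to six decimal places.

Rules hold: Σm=0, L=20 even, 3≤7≤13.
N = 11·17·15 = 2805
Δ = 6!·4!·10!/21! = 1/814773960
Racah Σ t=1..5: t=1:−1/87091200 t=2:+1/4976640 t=3:−1/2073600 t=4:+1/4976640 t=5:−1/87091200 = -1/9676800
⇒ 3j(5 8 7; 0 0 0)² = 360/46189, sgn +1
Racah Σ t=2..5: t=2:+1/1045094400 t=3:−1/52254720 t=4:+1/23224320 t=5:−1/87091200 = 1/74649600
⇒ 3j(5 8 7; 0 4 -4)² = 110/12597, sgn -1
4πI² = N·(3j₀)²·(3jₘ)² = 198000/1037153
I = -1·√(0.190907/4π) = -0.12325548

-0.123255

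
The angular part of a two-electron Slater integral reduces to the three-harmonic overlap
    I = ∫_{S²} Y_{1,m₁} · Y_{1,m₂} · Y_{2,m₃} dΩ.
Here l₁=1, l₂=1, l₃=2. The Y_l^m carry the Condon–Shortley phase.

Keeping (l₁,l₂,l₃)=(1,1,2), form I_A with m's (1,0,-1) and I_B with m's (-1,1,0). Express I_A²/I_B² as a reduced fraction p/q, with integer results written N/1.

Shared (l₁,l₂,l₃)=(1,1,2): N and (l;000)² cancel in I_A²/I_B².
A: Δ = 0!·2!·2!/5! = 1/30; Racah Σ t=0..0: t=0:+1/2 = 1/2; ⇒ 3j(1 1 2; 1 0 -1)² = 1/10, sgn -1
B: Δ = 0!·2!·2!/5! = 1/30; Racah Σ t=0..0: t=0:+1/4 = 1/4; ⇒ 3j(1 1 2; -1 1 0)² = 1/30, sgn +1
I_A²/I_B² = (1/10)/(1/30) = 3/1

3/1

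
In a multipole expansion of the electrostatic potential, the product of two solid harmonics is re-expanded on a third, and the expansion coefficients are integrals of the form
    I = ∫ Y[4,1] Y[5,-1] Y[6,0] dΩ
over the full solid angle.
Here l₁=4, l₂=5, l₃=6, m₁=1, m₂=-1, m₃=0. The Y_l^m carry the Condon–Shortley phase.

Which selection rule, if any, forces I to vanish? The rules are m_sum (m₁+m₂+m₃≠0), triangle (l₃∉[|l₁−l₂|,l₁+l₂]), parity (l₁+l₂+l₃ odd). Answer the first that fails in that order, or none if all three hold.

parity

m₁+m₂+m₃ = 1 − 1 + 0 = 0  ✓
triangle: |4−5|=1 ≤ l₃=6 ≤ 4+5=9  ✓
parity: l₁+l₂+l₃ = 15 is odd  ✗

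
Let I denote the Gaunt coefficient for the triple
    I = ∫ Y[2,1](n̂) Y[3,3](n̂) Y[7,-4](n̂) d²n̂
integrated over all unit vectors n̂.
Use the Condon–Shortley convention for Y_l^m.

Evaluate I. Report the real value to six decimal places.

triangle: need 1≤l₃≤5, have 7; I=0

0.000000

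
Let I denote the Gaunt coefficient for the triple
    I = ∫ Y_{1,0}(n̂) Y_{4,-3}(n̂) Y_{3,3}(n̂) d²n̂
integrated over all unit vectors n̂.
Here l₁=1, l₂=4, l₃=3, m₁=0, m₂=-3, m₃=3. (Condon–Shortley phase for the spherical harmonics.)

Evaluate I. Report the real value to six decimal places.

-0.162868

m-sum 0 ✓  L=8 even ✓  3≤3≤5 ✓
Π(2lᵢ+1) = 3×9×7 = 189
triangle coeff Δ(1,4,3) = 1/252
Σ_t [1,1]: t=1:−1/36 = -1/36
(3j)²=4/63 [(1 4 3; 0 0 0)], sign=+1
Σ_t [1,1]: t=1:−1/720 = -1/720
(3j)²=1/36 [(1 4 3; 0 -3 3)], sign=-1
⇒ 4πI² = 1/3
I = (-1)√(1/3/(4π)) = -0.16286750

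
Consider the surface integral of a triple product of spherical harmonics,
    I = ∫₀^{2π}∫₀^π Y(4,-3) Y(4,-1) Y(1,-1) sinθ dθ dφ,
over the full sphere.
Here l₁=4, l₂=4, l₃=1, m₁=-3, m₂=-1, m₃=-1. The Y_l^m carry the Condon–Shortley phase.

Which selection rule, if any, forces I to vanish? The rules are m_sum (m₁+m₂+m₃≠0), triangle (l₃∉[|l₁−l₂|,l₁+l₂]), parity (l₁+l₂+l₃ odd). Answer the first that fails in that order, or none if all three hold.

m_sum

Σmᵢ = -5  ✗
l₃∈[|l₁−l₂|,l₁+l₂]=[0,8], have l₃=1
Σlᵢ = 9 ⇒ odd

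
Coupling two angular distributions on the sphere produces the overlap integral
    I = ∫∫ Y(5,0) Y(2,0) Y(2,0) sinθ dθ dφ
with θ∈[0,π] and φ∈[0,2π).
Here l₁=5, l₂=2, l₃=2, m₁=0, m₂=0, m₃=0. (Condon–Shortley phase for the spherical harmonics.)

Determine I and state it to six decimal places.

0.000000

|5−2|≤2≤5+2 violated ⇒ I = 0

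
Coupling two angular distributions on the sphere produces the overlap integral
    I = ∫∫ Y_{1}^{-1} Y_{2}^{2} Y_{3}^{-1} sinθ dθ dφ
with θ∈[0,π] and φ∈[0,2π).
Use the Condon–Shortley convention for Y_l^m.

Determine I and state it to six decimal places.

-0.082589

Checks pass: Σm=0; 6 even; l₃=3∈[1,3].
(2·1+1)(2·2+1)(2·3+1) = 105
Δ: 0! 2! 4! / 7! → 1/105
sum: t=0:+1/4 = 1/4
3j²(1 2 3; 0 0 0) = Δ·Π!·Σ² = 3/35  (sign -1)
sum: t=0:+1/48 = 1/48
3j²(1 2 3; -1 2 -1) = Δ·Π!·Σ² = 1/105  (sign +1)
combine: 4πI² = 105·3/35·1/105 = 3/35
take √, sign -1: I = -0.08258890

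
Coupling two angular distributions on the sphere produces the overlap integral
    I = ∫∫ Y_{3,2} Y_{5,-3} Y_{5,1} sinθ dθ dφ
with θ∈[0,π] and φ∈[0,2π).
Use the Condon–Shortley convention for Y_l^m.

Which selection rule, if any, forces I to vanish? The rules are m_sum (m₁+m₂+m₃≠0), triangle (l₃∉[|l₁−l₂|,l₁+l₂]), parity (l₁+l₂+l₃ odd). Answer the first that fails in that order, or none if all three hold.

parity

m₁+m₂+m₃ = 2 − 3 + 1 = 0  ✓
triangle: |3−5|=2 ≤ l₃=5 ≤ 3+5=8  ✓
parity: l₁+l₂+l₃ = 13 is odd  ✗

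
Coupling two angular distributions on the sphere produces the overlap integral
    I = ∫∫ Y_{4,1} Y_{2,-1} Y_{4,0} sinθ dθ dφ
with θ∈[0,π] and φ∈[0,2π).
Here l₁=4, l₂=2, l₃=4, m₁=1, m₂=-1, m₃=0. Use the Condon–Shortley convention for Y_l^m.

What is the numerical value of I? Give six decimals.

-0.044869

Rules hold: Σm=0, L=10 even, 2≤4≤6.
N = 9·5·9 = 405
Δ = 2!·6!·2!/11! = 1/13860
Racah Σ t=0..2: t=0:+1/192 t=1:−1/36 t=2:+1/192 = -5/288
⇒ 3j(4 2 4; 0 0 0)² = 20/693, sgn -1
Racah Σ t=0..1: t=0:+1/72 t=1:−1/96 = 1/288
⇒ 3j(4 2 4; 1 -1 0)² = 1/462, sgn +1
4πI² = N·(3j₀)²·(3jₘ)² = 150/5929
I = -1·√(0.0252994/4π) = -0.04486937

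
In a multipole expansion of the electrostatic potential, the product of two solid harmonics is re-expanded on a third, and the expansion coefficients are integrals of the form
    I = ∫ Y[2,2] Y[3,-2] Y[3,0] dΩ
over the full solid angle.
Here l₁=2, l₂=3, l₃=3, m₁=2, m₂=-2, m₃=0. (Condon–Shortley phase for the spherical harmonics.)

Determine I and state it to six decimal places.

Checks pass: Σm=0; 8 even; l₃=3∈[1,5].
(2·2+1)(2·3+1)(2·3+1) = 245
Δ: 2! 2! 4! / 9! → 1/3780
sum: t=0:+1/24 t=1:−1/4 t=2:+1/24 = -1/6
3j²(2 3 3; 0 0 0) = Δ·Π!·Σ² = 4/105  (sign +1)
sum: t=0:+1/24 = 1/24
3j²(2 3 3; 2 -2 0) = Δ·Π!·Σ² = 1/21  (sign -1)
combine: 4πI² = 245·4/105·1/21 = 4/9
take √, sign -1: I = -0.18806319

-0.188063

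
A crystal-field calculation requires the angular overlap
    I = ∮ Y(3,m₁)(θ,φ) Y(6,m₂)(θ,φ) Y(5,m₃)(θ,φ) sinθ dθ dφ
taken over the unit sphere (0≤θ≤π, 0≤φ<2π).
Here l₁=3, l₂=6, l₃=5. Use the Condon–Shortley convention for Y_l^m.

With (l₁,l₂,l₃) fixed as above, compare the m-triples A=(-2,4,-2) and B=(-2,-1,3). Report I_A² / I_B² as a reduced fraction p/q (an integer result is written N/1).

9/32

l's match ⇒ only the (l;m) 3-j factors differ between A and B.
A: triangle coeff Δ(3,6,5) = 1/675675; Σ_t [3,4]: t=3:−1/60480 t=4:+1/34560 = 1/80640; (3j)²=6/1001 [(3 6 5; -2 4 -2)], sign=-1
B: triangle coeff Δ(3,6,5) = 1/675675; Σ_t [3,4]: t=3:−1/17280 t=4:+1/120960 = -1/20160; (3j)²=64/3003 [(3 6 5; -2 -1 3)], sign=-1
I_A²/I_B² = (6/1001)/(64/3003) = 9/32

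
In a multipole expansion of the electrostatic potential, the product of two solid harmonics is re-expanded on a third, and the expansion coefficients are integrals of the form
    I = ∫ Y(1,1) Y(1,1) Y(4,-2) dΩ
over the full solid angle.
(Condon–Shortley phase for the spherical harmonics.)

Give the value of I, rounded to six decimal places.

0.000000

triangle: need 0≤l₃≤2, have 4; I=0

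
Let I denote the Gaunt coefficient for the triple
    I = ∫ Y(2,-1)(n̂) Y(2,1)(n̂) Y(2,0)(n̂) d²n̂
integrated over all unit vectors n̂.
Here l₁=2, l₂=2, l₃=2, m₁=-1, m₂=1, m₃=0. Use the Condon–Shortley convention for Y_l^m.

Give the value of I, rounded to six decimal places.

m-sum 0 ✓  L=6 even ✓  0≤2≤4 ✓
Π(2lᵢ+1) = 5×5×5 = 125
triangle coeff Δ(2,2,2) = 1/630
Σ_t [0,2]: t=0:+1/8 t=1:−1/1 t=2:+1/8 = -3/4
(3j)²=2/35 [(2 2 2; 0 0 0)], sign=-1
Σ_t [1,2]: t=1:−1/4 t=2:+1/2 = 1/4
(3j)²=1/70 [(2 2 2; -1 1 0)], sign=+1
⇒ 4πI² = 5/49
I = (-1)√(5/49/(4π)) = -0.09011188

-0.090112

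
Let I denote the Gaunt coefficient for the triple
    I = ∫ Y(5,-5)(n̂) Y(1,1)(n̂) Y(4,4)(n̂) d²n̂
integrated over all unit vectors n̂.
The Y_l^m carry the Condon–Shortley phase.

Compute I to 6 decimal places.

m-sum 0 ✓  L=10 even ✓  4≤4≤6 ✓
Π(2lᵢ+1) = 11×3×9 = 297
triangle coeff Δ(5,1,4) = 1/495
Σ_t [1,1]: t=1:−1/576 = -1/576
(3j)²=5/99 [(5 1 4; 0 0 0)], sign=-1
Σ_t [2,2]: t=2:+1/80640 = 1/80640
(3j)²=1/11 [(5 1 4; -5 1 4)], sign=+1
⇒ 4πI² = 15/11
I = (-1)√(15/11/(4π)) = -0.32941575

-0.329416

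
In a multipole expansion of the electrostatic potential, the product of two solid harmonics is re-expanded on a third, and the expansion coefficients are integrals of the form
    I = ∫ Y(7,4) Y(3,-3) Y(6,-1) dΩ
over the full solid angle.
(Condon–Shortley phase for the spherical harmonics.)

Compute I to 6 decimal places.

-0.190770

Rules hold: Σm=0, L=16 even, 4≤6≤10.
N = 15·7·13 = 1365
Δ = 4!·10!·2!/17! = 1/2042040
Racah Σ t=1..3: t=1:−1/207360 t=2:+1/57600 t=3:−1/207360 = 1/129600
⇒ 3j(7 3 6; 0 0 0)² = 168/12155, sgn +1
Racah Σ t=0..0: t=0:+1/1451520 = 1/1451520
⇒ 3j(7 3 6; 4 -3 -1)² = 75/3094, sgn -1
4πI² = N·(3j₀)²·(3jₘ)² = 18900/41327
I = -1·√(0.457328/4π) = -0.19076954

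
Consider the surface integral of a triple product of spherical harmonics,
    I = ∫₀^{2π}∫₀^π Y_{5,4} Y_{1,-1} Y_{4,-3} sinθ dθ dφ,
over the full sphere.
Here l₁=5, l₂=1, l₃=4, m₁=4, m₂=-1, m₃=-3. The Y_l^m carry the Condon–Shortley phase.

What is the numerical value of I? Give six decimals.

Rules hold: Σm=0, L=10 even, 4≤4≤6.
N = 11·3·9 = 297
Δ = 2!·8!·0!/11! = 1/495
Racah Σ t=1..1: t=1:−1/576 = -1/576
⇒ 3j(5 1 4; 0 0 0)² = 5/99, sgn -1
Racah Σ t=0..0: t=0:+1/10080 = 1/10080
⇒ 3j(5 1 4; 4 -1 -3)² = 4/55, sgn -1
4πI² = N·(3j₀)²·(3jₘ)² = 12/11
I = +1·√(1.09091/4π) = 0.29463840

0.294638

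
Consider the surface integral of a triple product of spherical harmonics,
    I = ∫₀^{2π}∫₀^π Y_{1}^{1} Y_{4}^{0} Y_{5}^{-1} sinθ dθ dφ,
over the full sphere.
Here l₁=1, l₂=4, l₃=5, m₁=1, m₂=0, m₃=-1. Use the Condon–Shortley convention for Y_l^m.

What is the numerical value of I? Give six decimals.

Checks pass: Σm=0; 10 even; l₃=5∈[3,5].
(2·1+1)(2·4+1)(2·5+1) = 297
Δ: 0! 2! 8! / 11! → 1/495
sum: t=0:+1/576 = 1/576
3j²(1 4 5; 0 0 0) = Δ·Π!·Σ² = 5/99  (sign -1)
sum: t=0:+1/1152 = 1/1152
3j²(1 4 5; 1 0 -1) = Δ·Π!·Σ² = 1/33  (sign +1)
combine: 4πI² = 297·5/99·1/33 = 5/11
take √, sign -1: I = -0.19018827

-0.190188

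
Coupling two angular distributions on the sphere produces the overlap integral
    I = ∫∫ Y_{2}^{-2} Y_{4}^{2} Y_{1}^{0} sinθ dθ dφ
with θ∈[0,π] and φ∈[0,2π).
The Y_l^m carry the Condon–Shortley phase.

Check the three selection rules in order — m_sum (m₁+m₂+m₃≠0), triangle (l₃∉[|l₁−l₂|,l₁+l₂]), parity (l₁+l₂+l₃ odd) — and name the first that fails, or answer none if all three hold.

azimuthal sum: -2 + 2 + 0 = 0  ✓
2 ≤ 1 ≤ 6 (triangle on l)  ✗
L = 2 + 4 + 1 = 7 (odd)

triangle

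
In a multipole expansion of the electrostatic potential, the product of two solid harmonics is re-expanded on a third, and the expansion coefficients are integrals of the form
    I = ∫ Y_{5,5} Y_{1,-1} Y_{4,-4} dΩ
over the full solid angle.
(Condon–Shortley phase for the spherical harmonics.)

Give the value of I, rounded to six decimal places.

m-sum 0 ✓  L=10 even ✓  4≤4≤6 ✓
Π(2lᵢ+1) = 11×3×9 = 297
triangle coeff Δ(5,1,4) = 1/495
Σ_t [1,1]: t=1:−1/576 = -1/576
(3j)²=5/99 [(5 1 4; 0 0 0)], sign=-1
Σ_t [0,0]: t=0:+1/80640 = 1/80640
(3j)²=1/11 [(5 1 4; 5 -1 -4)], sign=+1
⇒ 4πI² = 15/11
I = (-1)√(15/11/(4π)) = -0.32941575

-0.329416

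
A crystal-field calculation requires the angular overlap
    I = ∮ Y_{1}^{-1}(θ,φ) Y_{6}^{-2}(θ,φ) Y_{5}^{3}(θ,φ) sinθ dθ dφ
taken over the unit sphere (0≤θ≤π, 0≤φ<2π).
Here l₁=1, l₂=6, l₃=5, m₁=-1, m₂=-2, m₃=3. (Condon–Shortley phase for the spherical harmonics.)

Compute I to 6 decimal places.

Checks pass: Σm=0; 12 even; l₃=5∈[5,7].
(2·1+1)(2·6+1)(2·5+1) = 429
Δ: 2! 0! 10! / 13! → 1/858
sum: t=1:−1/14400 = -1/14400
3j²(1 6 5; 0 0 0) = Δ·Π!·Σ² = 6/143  (sign +1)
sum: t=2:+1/161280 = 1/161280
3j²(1 6 5; -1 -2 3) = Δ·Π!·Σ² = 1/143  (sign +1)
combine: 4πI² = 429·6/143·1/143 = 18/143
take √, sign +1: I = 0.10008369

0.100084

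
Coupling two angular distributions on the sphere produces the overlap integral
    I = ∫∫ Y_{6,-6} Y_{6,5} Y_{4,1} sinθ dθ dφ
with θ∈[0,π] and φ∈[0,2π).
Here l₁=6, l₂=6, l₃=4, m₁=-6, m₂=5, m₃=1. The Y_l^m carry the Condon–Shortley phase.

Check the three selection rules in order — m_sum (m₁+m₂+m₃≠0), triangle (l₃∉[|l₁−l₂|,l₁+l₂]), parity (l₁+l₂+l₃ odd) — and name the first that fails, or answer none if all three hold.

Σmᵢ = 0  ✓
l₃∈[|l₁−l₂|,l₁+l₂]=[0,12], have l₃=4  ✓
Σlᵢ = 16 ⇒ even  ✓

none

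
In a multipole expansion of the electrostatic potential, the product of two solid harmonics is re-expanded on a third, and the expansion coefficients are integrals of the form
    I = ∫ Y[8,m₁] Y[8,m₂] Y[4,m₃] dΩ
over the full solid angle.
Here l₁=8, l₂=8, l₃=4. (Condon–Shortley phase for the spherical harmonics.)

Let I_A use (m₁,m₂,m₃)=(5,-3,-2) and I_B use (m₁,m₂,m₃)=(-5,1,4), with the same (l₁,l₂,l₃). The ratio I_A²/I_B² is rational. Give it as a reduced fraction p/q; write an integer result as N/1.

Same 8,8,4: normalisation and zero-m 3j drop out of the ratio.
A: Δ: 12! 4! 4! / 21! → 1/185175900; sum: t=1:−1/3832012800 t=2:+1/261273600 t=3:−1/209018880 = -1/821145600; 3j²(8 8 4; 5 -3 -2) = Δ·Π!·Σ² = 2/969  (sign -1)
B: Δ: 12! 4! 4! / 21! → 1/185175900; sum: t=9:−1/1254113280 = -1/1254113280; 3j²(8 8 4; -5 1 4) = Δ·Π!·Σ² = 55/5814  (sign -1)
I_A²/I_B² = (2/969)/(55/5814) = 12/55

12/55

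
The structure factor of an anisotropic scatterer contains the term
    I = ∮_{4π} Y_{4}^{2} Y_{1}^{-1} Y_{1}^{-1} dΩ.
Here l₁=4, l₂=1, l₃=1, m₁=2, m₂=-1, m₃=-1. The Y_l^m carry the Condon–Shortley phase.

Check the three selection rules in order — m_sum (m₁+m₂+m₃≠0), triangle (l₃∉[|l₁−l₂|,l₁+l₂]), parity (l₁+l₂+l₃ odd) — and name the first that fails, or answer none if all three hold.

triangle

azimuthal sum: 2 − 1 − 1 = 0  ✓
3 ≤ 1 ≤ 5 (triangle on l)  ✗
L = 4 + 1 + 1 = 6 (even)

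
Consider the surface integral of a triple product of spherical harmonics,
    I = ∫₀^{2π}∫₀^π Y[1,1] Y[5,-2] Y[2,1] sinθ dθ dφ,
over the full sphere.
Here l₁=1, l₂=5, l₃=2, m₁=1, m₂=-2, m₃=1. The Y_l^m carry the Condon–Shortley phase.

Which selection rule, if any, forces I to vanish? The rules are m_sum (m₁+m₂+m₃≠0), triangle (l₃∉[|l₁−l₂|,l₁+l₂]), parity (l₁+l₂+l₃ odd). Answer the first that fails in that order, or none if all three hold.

m₁+m₂+m₃ = 1 − 2 + 1 = 0  ✓
triangle: |1−5|=4 ≤ l₃=2 ≤ 1+5=6  ✗
parity: l₁+l₂+l₃ = 8 is even

triangle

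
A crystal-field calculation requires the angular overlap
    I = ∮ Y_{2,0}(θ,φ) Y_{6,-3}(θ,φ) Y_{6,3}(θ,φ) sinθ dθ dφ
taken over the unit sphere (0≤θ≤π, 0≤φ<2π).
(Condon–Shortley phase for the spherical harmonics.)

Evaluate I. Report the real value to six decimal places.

-0.057344

m-sum 0 ✓  L=14 even ✓  4≤6≤8 ✓
Π(2lᵢ+1) = 5×13×13 = 845
triangle coeff Δ(2,6,6) = 1/90090
Σ_t [0,2]: t=0:+1/69120 t=1:−1/14400 t=2:+1/69120 = -7/172800
(3j)²=14/715 [(2 6 6; 0 0 0)], sign=-1
Σ_t [0,2]: t=0:+1/120960 t=1:−1/80640 t=2:+1/1451520 = -1/290304
(3j)²=5/2002 [(2 6 6; 0 -3 3)], sign=+1
⇒ 4πI² = 5/121
I = (-1)√(5/121/(4π)) = -0.05734392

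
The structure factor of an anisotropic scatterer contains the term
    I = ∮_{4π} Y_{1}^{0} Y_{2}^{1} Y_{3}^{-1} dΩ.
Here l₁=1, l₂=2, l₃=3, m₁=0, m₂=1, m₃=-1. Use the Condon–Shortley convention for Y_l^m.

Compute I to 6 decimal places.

m-sum 0 ✓  L=6 even ✓  1≤3≤3 ✓
Π(2lᵢ+1) = 3×5×7 = 105
triangle coeff Δ(1,2,3) = 1/105
Σ_t [0,0]: t=0:+1/4 = 1/4
(3j)²=3/35 [(1 2 3; 0 0 0)], sign=-1
Σ_t [0,0]: t=0:+1/6 = 1/6
(3j)²=8/105 [(1 2 3; 0 1 -1)], sign=+1
⇒ 4πI² = 24/35
I = (-1)√(24/35/(4π)) = -0.23359668

-0.233597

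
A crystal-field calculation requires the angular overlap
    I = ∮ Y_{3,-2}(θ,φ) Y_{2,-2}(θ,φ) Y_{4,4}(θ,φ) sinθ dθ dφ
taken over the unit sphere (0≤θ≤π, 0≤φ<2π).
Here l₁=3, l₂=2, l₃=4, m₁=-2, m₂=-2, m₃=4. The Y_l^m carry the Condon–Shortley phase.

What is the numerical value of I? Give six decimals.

L=9 odd ⇒ parity kills the (l;000) factor ⇒ I = 0

0.000000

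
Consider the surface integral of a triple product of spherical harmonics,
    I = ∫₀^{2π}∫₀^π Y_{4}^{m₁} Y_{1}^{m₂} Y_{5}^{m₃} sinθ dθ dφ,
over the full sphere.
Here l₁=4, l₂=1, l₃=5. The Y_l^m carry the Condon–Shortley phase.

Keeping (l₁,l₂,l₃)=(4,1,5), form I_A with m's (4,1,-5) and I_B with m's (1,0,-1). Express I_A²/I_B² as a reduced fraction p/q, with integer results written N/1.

Same 4,1,5: normalisation and zero-m 3j drop out of the ratio.
A: Δ: 0! 8! 2! / 11! → 1/495; sum: t=0:+1/80640 = 1/80640; 3j²(4 1 5; 4 1 -5) = Δ·Π!·Σ² = 1/11  (sign +1)
B: Δ: 0! 8! 2! / 11! → 1/495; sum: t=0:+1/720 = 1/720; 3j²(4 1 5; 1 0 -1) = Δ·Π!·Σ² = 8/165  (sign +1)
I_A²/I_B² = (1/11)/(8/165) = 15/8

15/8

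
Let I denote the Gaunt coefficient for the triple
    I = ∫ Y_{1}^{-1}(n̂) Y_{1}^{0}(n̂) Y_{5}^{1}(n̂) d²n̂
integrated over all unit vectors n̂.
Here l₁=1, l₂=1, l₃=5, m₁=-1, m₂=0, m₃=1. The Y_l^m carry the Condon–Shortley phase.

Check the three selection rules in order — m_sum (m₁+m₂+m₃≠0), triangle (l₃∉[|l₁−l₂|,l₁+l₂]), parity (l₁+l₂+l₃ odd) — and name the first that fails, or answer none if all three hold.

triangle

m₁+m₂+m₃ = -1 + 0 + 1 = 0  ✓
triangle: |1−1|=0 ≤ l₃=5 ≤ 1+1=2  ✗
parity: l₁+l₂+l₃ = 7 is odd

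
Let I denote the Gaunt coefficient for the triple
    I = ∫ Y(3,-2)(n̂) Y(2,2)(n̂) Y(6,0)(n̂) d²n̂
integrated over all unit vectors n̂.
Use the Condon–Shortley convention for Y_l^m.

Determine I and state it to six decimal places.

|3−2|≤6≤3+2 violated ⇒ I = 0

0.000000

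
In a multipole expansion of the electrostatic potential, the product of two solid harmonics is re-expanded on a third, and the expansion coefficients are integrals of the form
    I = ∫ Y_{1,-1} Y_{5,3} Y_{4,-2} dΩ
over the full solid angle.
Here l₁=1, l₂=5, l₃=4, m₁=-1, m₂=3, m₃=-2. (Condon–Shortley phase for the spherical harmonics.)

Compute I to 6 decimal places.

-0.259847

m-sum 0 ✓  L=10 even ✓  4≤4≤6 ✓
Π(2lᵢ+1) = 3×11×9 = 297
triangle coeff Δ(1,5,4) = 1/495
Σ_t [1,1]: t=1:−1/576 = -1/576
(3j)²=5/99 [(1 5 4; 0 0 0)], sign=-1
Σ_t [2,2]: t=2:+1/2880 = 1/2880
(3j)²=28/495 [(1 5 4; -1 3 -2)], sign=+1
⇒ 4πI² = 28/33
I = (-1)√(28/33/(4π)) = -0.25984664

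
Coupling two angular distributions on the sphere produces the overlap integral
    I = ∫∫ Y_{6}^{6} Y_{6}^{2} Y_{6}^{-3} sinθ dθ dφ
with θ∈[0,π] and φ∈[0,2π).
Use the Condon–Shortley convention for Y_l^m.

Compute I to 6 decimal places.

0.000000

Σmᵢ = 5 ≠ 0, so the φ-integral vanishes; I = 0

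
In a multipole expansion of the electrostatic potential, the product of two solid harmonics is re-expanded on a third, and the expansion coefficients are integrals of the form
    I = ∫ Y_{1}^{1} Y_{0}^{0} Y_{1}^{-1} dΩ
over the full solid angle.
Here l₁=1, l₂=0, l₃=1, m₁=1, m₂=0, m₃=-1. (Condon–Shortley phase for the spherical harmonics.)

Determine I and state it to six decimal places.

Rules hold: Σm=0, L=2 even, 1≤1≤1.
N = 3·1·3 = 9
Δ = 0!·2!·0!/3! = 1/3
Racah Σ t=0..0: t=0:+1/1 = 1/1
⇒ 3j(1 0 1; 0 0 0)² = 1/3, sgn -1
Racah Σ t=0..0: t=0:+1/2 = 1/2
⇒ 3j(1 0 1; 1 0 -1)² = 1/3, sgn +1
4πI² = N·(3j₀)²·(3jₘ)² = 1/1
I = -1·√(1/4π) = -0.28209479

-0.282095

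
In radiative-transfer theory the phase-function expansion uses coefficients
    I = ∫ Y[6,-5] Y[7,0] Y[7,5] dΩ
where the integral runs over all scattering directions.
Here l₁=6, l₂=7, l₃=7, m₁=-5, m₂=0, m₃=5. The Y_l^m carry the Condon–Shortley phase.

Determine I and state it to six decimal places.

-0.148333

Rules hold: Σm=0, L=20 even, 1≤7≤13.
N = 13·15·15 = 2925
Δ = 6!·6!·8!/21! = 1/2444321880
Racah Σ t=0..6: t=0:+1/2612736000 t=1:−1/20736000 t=2:+1/1658880 t=3:−1/746496 t=4:+1/1658880 t=5:−1/20736000 t=6:+1/2612736000 = -1/4354560
⇒ 3j(6 7 7; 0 0 0)² = 1000/138567, sgn +1
Racah Σ t=5..6: t=5:−1/124416000 t=6:+1/435456000 = -1/174182400
⇒ 3j(6 7 7; -5 0 5)² = 55/4199, sgn -1
4πI² = N·(3j₀)²·(3jₘ)² = 375000/1356277
I = -1·√(0.276492/4π) = -0.14833256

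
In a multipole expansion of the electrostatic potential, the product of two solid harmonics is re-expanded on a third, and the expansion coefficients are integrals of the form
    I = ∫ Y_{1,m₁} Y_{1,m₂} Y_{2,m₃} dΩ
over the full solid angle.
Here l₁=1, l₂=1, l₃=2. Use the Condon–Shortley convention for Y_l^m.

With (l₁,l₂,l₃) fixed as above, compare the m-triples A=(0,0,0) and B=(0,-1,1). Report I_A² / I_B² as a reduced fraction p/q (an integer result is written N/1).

4/3

Shared (l₁,l₂,l₃)=(1,1,2): N and (l;000)² cancel in I_A²/I_B².
A: Δ = 0!·2!·2!/5! = 1/30; Racah Σ t=0..0: t=0:+1/1 = 1/1; ⇒ 3j(1 1 2; 0 0 0)² = 2/15, sgn +1
B: Δ = 0!·2!·2!/5! = 1/30; Racah Σ t=0..0: t=0:+1/2 = 1/2; ⇒ 3j(1 1 2; 0 -1 1)² = 1/10, sgn -1
I_A²/I_B² = (2/15)/(1/10) = 4/3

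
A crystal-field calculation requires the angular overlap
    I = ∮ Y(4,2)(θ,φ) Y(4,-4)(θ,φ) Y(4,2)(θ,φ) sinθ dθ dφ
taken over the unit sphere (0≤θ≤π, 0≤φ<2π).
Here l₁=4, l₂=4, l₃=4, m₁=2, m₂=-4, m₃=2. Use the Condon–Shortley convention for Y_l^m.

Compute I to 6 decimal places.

0.190983

Checks pass: Σm=0; 12 even; l₃=4∈[0,8].
(2·4+1)(2·4+1)(2·4+1) = 729
Δ: 4! 4! 4! / 13! → 1/450450
sum: t=0:+1/13824 t=1:−1/216 t=2:+1/64 t=3:−1/216 t=4:+1/13824 = 5/768
3j²(4 4 4; 0 0 0) = Δ·Π!·Σ² = 18/1001  (sign +1)
sum: t=0:+1/2304 = 1/2304
3j²(4 4 4; 2 -4 2) = Δ·Π!·Σ² = 5/143  (sign +1)
combine: 4πI² = 729·18/1001·5/143 = 65610/143143
take √, sign +1: I = 0.19098314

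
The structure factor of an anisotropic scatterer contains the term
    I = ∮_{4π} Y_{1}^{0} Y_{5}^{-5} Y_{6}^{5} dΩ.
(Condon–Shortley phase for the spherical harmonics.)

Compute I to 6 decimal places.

Checks pass: Σm=0; 12 even; l₃=6∈[4,6].
(2·1+1)(2·5+1)(2·6+1) = 429
Δ: 0! 2! 10! / 13! → 1/858
sum: t=0:+1/14400 = 1/14400
3j²(1 5 6; 0 0 0) = Δ·Π!·Σ² = 6/143  (sign +1)
sum: t=0:+1/3628800 = 1/3628800
3j²(1 5 6; 0 -5 5) = Δ·Π!·Σ² = 1/78  (sign -1)
combine: 4πI² = 429·6/143·1/78 = 3/13
take √, sign -1: I = -0.13551395

-0.135514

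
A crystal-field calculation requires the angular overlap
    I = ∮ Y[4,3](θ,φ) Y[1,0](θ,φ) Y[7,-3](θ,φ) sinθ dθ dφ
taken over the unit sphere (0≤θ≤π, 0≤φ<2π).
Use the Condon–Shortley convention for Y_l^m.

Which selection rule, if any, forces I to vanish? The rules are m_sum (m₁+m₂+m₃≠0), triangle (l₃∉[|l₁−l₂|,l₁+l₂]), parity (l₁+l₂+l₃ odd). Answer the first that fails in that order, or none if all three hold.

azimuthal sum: 3 + 0 − 3 = 0  ✓
3 ≤ 7 ≤ 5 (triangle on l)  ✗
L = 4 + 1 + 7 = 12 (even)

triangle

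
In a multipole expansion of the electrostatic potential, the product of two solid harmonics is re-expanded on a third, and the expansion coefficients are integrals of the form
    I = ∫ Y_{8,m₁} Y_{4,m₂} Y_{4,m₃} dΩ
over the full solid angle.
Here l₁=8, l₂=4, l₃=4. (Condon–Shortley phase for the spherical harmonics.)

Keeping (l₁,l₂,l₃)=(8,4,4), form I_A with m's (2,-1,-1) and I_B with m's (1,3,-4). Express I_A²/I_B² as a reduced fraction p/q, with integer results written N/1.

l's match ⇒ only the (l;m) 3-j factors differ between A and B.
A: triangle coeff Δ(8,4,4) = 1/218790; Σ_t [3,3]: t=3:−1/518400 = -1/518400; (3j)²=56/2431 [(8 4 4; 2 -1 -1)], sign=+1
B: triangle coeff Δ(8,4,4) = 1/218790; Σ_t [7,7]: t=7:−1/203212800 = -1/203212800; (3j)²=1/24310 [(8 4 4; 1 3 -4)], sign=-1
I_A²/I_B² = (56/2431)/(1/24310) = 560/1

560/1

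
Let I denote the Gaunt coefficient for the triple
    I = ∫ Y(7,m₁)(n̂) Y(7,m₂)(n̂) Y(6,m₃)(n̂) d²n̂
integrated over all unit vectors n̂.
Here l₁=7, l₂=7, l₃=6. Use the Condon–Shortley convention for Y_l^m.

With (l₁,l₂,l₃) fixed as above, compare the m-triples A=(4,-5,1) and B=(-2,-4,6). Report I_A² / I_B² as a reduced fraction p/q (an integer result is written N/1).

Same 7,7,6: normalisation and zero-m 3j drop out of the ratio.
A: Δ: 8! 6! 6! / 21! → 1/2444321880; sum: t=0:+1/69672960 t=1:−1/29030400 t=2:+1/124416000 = -1/82944000; 3j²(7 7 6; 4 -5 1) = Δ·Π!·Σ² = 693/83980  (sign +1)
B: Δ: 8! 6! 6! / 21! → 1/2444321880; sum: t=3:−1/373248000 = -1/373248000; 3j²(7 7 6; -2 -4 6) = Δ·Π!·Σ² = 308/20995  (sign -1)
I_A²/I_B² = (693/83980)/(308/20995) = 9/16

9/16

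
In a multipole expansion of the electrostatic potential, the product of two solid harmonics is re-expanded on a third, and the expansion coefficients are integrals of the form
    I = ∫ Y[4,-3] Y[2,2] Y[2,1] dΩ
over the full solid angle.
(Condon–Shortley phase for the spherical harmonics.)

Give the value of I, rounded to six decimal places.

m-sum 0 ✓  L=8 even ✓  2≤2≤6 ✓
Π(2lᵢ+1) = 9×5×5 = 225
triangle coeff Δ(4,2,2) = 1/630
Σ_t [2,2]: t=2:+1/16 = 1/16
(3j)²=2/35 [(4 2 2; 0 0 0)], sign=+1
Σ_t [4,4]: t=4:+1/144 = 1/144
(3j)²=1/18 [(4 2 2; -3 2 1)], sign=-1
⇒ 4πI² = 5/7
I = (-1)√(5/7/(4π)) = -0.23841361

-0.238414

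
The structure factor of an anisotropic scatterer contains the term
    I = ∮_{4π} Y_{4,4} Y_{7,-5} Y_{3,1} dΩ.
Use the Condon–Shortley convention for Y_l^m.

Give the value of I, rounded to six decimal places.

Checks pass: Σm=0; 14 even; l₃=3∈[3,11].
(2·4+1)(2·7+1)(2·3+1) = 945
Δ: 8! 0! 6! / 15! → 1/45045
sum: t=4:+1/20736 = 1/20736
3j²(4 7 3; 0 0 0) = Δ·Π!·Σ² = 35/1287  (sign -1)
sum: t=0:+1/1935360 = 1/1935360
3j²(4 7 3; 4 -5 1) = Δ·Π!·Σ² = 1/91  (sign +1)
combine: 4πI² = 945·35/1287·1/91 = 525/1859
take √, sign -1: I = -0.14991153

-0.149912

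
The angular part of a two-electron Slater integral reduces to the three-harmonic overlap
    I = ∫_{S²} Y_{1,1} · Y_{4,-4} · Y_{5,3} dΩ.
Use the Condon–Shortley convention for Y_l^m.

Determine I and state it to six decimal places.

m-sum 0 ✓  L=10 even ✓  3≤5≤5 ✓
Π(2lᵢ+1) = 3×9×11 = 297
triangle coeff Δ(1,4,5) = 1/495
Σ_t [0,0]: t=0:+1/576 = 1/576
(3j)²=5/99 [(1 4 5; 0 0 0)], sign=-1
Σ_t [0,0]: t=0:+1/80640 = 1/80640
(3j)²=1/495 [(1 4 5; 1 -4 3)], sign=+1
⇒ 4πI² = 1/33
I = (-1)√(1/33/(4π)) = -0.04910640

-0.049106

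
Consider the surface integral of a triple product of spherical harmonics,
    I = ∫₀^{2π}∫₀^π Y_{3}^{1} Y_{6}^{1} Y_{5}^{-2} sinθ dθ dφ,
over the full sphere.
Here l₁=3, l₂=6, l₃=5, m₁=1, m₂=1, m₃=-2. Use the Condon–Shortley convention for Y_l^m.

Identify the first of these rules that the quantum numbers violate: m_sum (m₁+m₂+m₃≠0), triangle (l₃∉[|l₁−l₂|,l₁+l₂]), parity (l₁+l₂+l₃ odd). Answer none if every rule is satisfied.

azimuthal sum: 1 + 1 − 2 = 0  ✓
3 ≤ 5 ≤ 9 (triangle on l)  ✓
L = 3 + 6 + 5 = 14 (even)  ✓

none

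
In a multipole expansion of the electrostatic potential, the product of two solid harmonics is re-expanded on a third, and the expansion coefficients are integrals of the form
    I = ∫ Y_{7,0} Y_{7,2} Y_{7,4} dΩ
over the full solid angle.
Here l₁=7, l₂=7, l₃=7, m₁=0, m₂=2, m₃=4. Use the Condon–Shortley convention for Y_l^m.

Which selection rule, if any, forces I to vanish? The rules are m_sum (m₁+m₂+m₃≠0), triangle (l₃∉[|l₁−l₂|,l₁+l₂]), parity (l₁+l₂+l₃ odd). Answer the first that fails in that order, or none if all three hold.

m_sum

m₁+m₂+m₃ = 0 + 2 + 4 = 6  ✗
triangle: |7−7|=0 ≤ l₃=7 ≤ 7+7=14
parity: l₁+l₂+l₃ = 21 is odd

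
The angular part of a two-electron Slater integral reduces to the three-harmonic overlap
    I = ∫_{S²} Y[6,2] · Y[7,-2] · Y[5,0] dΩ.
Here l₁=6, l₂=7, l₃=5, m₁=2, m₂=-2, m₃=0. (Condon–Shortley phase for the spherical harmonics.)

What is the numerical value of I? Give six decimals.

-0.005692

Checks pass: Σm=0; 18 even; l₃=5∈[1,13].
(2·6+1)(2·7+1)(2·5+1) = 2145
Δ: 8! 4! 6! / 19! → 1/174594420
sum: t=2:+1/4147200 t=3:−1/207360 t=4:+1/82944 t=5:−1/207360 t=6:+1/4147200 = 1/345600
3j²(6 7 5; 0 0 0) = Δ·Π!·Σ² = 420/46189  (sign -1)
sum: t=0:+1/116121600 t=1:−1/1451520 t=2:+1/207360 t=3:−1/207360 t=4:+1/1658880 = -1/12902400
3j²(6 7 5; 2 -2 0) = Δ·Π!·Σ² = 27/1293292  (sign +1)
combine: 4πI² = 2145·420/46189·27/1293292 = 6075/14919047
take √, sign -1: I = -0.00569243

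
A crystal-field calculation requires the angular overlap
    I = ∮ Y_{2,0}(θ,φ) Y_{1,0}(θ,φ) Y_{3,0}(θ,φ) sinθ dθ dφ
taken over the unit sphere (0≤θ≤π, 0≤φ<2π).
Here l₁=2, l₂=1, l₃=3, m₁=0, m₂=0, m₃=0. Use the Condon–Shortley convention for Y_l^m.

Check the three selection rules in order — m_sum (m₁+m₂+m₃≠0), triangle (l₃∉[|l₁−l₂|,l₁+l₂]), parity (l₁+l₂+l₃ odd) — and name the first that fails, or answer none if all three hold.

none

azimuthal sum: 0 + 0 + 0 = 0  ✓
1 ≤ 3 ≤ 3 (triangle on l)  ✓
L = 2 + 1 + 3 = 6 (even)  ✓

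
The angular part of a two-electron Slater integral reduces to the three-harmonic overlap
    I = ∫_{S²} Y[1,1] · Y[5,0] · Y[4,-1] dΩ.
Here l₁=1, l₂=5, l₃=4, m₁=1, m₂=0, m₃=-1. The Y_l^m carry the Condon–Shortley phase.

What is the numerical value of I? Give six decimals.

Rules hold: Σm=0, L=10 even, 4≤4≤6.
N = 3·11·9 = 297
Δ = 2!·0!·8!/11! = 1/495
Racah Σ t=1..1: t=1:−1/576 = -1/576
⇒ 3j(1 5 4; 0 0 0)² = 5/99, sgn -1
Racah Σ t=0..0: t=0:+1/1440 = 1/1440
⇒ 3j(1 5 4; 1 0 -1)² = 2/99, sgn -1
4πI² = N·(3j₀)²·(3jₘ)² = 10/33
I = +1·√(0.30303/4π) = 0.15528807

0.155288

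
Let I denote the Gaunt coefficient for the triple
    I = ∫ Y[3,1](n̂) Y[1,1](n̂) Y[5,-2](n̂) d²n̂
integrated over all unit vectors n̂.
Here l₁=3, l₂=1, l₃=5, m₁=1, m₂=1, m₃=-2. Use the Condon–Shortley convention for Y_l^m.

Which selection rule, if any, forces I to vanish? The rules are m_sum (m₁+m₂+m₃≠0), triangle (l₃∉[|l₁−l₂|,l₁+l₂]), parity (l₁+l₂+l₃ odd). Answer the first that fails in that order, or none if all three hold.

triangle

azimuthal sum: 1 + 1 − 2 = 0  ✓
2 ≤ 5 ≤ 4 (triangle on l)  ✗
L = 3 + 1 + 5 = 9 (odd)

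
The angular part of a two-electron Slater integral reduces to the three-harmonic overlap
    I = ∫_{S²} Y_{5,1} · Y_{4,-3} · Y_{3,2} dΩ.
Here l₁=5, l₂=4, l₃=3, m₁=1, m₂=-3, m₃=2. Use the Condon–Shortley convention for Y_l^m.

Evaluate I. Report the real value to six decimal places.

m-sum 0 ✓  L=12 even ✓  1≤3≤9 ✓
Π(2lᵢ+1) = 11×9×7 = 693
triangle coeff Δ(5,4,3) = 1/180180
Σ_t [2,4]: t=2:+1/576 t=3:−1/144 t=4:+1/576 = -1/288
(3j)²=20/1001 [(5 4 3; 0 0 0)], sign=+1
Σ_t [0,1]: t=0:+1/17280 t=1:−1/1440 = -11/17280
(3j)²=11/468 [(5 4 3; 1 -3 2)], sign=+1
⇒ 4πI² = 55/169
I = (+1)√(55/169/(4π)) = 0.16092854

0.160929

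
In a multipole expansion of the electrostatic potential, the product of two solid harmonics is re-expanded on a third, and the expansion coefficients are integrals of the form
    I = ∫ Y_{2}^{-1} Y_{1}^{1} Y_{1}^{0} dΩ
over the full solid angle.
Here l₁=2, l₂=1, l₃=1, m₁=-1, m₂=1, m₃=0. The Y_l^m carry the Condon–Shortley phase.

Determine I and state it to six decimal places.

Rules hold: Σm=0, L=4 even, 1≤1≤3.
N = 5·3·3 = 45
Δ = 2!·2!·0!/5! = 1/30
Racah Σ t=1..1: t=1:−1/1 = -1/1
⇒ 3j(2 1 1; 0 0 0)² = 2/15, sgn +1
Racah Σ t=2..2: t=2:+1/2 = 1/2
⇒ 3j(2 1 1; -1 1 0)² = 1/10, sgn -1
4πI² = N·(3j₀)²·(3jₘ)² = 3/5
I = -1·√(0.6/4π) = -0.21850969

-0.218510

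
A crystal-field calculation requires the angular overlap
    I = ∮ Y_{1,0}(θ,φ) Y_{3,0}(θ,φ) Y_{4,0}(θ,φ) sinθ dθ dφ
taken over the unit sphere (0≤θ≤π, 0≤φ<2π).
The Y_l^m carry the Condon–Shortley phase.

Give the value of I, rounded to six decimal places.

Checks pass: Σm=0; 8 even; l₃=4∈[2,4].
(2·1+1)(2·3+1)(2·4+1) = 189
Δ: 0! 2! 6! / 9! → 1/252
sum: t=0:+1/36 = 1/36
3j²(1 3 4; 0 0 0) = Δ·Π!·Σ² = 4/63  (sign +1)
(m-triple is (0,0,0) — same symbol as above.)
combine: 4πI² = 189·4/63·4/63 = 16/21
take √, sign +1: I = 0.24623252

0.246233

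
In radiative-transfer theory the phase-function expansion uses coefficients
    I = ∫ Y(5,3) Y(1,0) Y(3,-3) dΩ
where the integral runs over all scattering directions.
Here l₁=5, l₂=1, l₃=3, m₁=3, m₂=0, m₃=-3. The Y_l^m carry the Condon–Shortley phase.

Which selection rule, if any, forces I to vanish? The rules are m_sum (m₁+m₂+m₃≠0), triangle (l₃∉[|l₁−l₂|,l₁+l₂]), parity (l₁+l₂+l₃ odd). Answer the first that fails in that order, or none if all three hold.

triangle

azimuthal sum: 3 + 0 − 3 = 0  ✓
4 ≤ 3 ≤ 6 (triangle on l)  ✗
L = 5 + 1 + 3 = 9 (odd)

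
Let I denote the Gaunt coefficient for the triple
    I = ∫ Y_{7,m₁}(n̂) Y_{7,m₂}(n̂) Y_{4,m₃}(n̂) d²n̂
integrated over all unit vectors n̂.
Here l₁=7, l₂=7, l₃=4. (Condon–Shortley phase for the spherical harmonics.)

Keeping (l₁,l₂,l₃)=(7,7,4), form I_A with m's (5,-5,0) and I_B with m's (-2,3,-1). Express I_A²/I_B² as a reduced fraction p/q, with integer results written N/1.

l's match ⇒ only the (l;m) 3-j factors differ between A and B.
A: triangle coeff Δ(7,7,4) = 1/58198140; Σ_t [0,2]: t=0:+1/58060800 t=1:−1/13063680 t=2:+1/46448640 = -79/2090188800; (3j)²=68651/5290740 [(7 7 4; 5 -5 0)], sign=-1
B: triangle coeff Δ(7,7,4) = 1/58198140; Σ_t [6,9]: t=6:+1/2488320 t=7:−1/725760 t=8:+1/1935360 t=9:−1/52254720 = -5/10450944; (3j)²=31250/2909907 [(7 7 4; -2 3 -1)], sign=+1
I_A²/I_B² = (68651/5290740)/(31250/2909907) = 755161/625000

755161/625000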